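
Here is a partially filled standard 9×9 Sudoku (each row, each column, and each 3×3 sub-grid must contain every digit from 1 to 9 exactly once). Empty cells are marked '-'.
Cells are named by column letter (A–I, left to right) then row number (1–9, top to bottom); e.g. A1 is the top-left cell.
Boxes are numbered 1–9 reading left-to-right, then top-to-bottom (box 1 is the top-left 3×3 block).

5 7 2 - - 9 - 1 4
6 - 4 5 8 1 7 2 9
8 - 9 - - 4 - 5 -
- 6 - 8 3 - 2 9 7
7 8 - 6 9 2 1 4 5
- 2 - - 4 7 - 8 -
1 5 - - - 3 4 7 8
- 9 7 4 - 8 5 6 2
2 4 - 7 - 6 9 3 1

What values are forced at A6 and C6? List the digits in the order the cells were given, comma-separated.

For A6:
  Consider where 9 can go in box 4.
  A4 is out (row 4 already has a 9).
  C4 is out (row 4 already has a 9).
  C5 is out (row 5 already has a 9).
  C6 is out (column C already has a 9).
  So the only cell in box 4 that can hold 9 is A6.
  So A6 = 9.
For C6:
  Consider where 5 can go in row 6.
  A6 is out (column A already has a 5).
  D6 is out (column D already has a 5).
  G6 is out (column G already has a 5).
  I6 is out (column I already has a 5).
  So the only cell in row 6 that can hold 5 is C6.
  So C6 = 5.

9,5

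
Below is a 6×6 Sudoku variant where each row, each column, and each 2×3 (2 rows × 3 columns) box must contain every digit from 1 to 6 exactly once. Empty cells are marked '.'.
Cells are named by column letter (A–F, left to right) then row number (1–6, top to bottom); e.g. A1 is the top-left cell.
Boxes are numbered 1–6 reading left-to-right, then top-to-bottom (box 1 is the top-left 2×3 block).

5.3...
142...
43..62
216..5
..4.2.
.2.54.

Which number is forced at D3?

Row 3 already contains {2, 3, 4, 6}.
Column D already contains {5}.
Its 2×3 block (box 4) already contains {2, 5, 6}.
The only value from 1–6 not eliminated is 1, so D3 = 1.

1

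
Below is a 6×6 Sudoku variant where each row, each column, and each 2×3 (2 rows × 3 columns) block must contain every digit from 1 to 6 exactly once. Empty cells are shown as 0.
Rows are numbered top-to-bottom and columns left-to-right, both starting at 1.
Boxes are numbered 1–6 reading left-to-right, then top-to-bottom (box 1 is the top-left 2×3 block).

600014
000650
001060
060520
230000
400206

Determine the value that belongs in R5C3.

Cell R5C3 itself could take any of {5, 6} by direct elimination.
Consider where 6 can go in column 3.
R1C3 is out (row 1 already has a 6).
R2C3 is out (row 2 already has a 6).
R4C3 is out (row 4 already has a 6).
R6C3 is out (row 6 already has a 6).
So the only cell in column 3 that can hold 6 is R5C3.
Therefore R5C3 = 6.

6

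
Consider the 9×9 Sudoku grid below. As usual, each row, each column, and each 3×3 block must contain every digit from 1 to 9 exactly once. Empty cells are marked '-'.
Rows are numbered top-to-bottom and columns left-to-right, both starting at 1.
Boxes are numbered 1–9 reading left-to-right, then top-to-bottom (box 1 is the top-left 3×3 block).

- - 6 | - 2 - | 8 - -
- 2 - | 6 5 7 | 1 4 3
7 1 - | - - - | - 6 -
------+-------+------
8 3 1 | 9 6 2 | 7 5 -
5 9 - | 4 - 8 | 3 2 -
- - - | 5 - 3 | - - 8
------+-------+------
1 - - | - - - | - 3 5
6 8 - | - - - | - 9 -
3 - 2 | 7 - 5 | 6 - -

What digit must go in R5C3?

7

Row 5 already contains {2, 3, 4, 5, 8, 9}.
Column 3 already contains {1, 2, 6}.
Its 3×3 block (box 4) already contains {1, 3, 5, 8, 9}.
The only value from 1–9 not eliminated is 7, so R5C3 = 7.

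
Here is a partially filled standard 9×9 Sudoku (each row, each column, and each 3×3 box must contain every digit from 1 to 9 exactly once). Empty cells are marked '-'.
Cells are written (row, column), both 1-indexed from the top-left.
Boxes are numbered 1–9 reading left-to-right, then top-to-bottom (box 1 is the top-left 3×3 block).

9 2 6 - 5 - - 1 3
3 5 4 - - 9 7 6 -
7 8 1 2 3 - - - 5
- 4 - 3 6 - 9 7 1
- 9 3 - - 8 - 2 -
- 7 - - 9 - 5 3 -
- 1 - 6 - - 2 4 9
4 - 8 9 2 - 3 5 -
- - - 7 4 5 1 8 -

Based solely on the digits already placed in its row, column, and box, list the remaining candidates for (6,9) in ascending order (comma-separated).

Row 6 already contains {3, 5, 7, 9}.
Column 9 already contains {1, 3, 5, 9}.
Its 3×3 block (box 6) already contains {1, 2, 3, 5, 7, 9}.
Removing those from 1–9 leaves {4, 6, 8} as the candidates for (6,9).

4,6,8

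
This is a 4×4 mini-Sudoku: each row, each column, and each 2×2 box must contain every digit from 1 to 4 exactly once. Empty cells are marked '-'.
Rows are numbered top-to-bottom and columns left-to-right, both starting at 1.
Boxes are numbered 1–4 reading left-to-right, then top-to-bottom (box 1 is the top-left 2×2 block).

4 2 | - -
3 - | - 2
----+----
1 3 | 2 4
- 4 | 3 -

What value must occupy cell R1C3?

Row 1 already contains {2, 4}.
Column 3 already contains {2, 3}.
Its 2×2 block (box 2) already contains {2}.
The only value from 1–4 not eliminated is 1, so R1C3 = 1.

1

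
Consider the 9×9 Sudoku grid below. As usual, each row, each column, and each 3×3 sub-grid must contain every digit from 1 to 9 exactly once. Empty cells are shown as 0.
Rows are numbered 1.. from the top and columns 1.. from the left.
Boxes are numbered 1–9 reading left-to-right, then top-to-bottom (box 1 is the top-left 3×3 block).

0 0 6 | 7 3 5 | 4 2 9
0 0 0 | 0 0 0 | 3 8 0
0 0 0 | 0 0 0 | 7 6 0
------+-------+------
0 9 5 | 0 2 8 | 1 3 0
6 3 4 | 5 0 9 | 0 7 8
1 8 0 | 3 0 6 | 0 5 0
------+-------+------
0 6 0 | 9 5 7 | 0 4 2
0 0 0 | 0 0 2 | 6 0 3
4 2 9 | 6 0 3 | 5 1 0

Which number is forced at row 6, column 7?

Cell row 6, column 7 itself could take any of {2, 9} by direct elimination.
Consider where 9 can go in row 6.
row 6, column 3 is out (column 3 already has a 9).
row 6, column 5 is out (box 5 already has a 9).
row 6, column 9 is out (column 9 already has a 9).
So the only cell in row 6 that can hold 9 is row 6, column 7.
Therefore row 6, column 7 = 9.

9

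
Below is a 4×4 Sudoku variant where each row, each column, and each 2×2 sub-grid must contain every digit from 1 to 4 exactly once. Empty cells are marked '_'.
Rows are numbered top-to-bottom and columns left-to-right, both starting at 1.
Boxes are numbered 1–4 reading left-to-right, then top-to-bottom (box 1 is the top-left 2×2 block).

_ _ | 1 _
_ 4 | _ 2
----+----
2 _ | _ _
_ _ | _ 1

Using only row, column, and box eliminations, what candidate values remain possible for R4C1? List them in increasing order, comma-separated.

Row 4 already contains {1}.
Column 1 already contains {2}.
Its 2×2 block (box 3) already contains {2}.
Removing those from 1–4 leaves {3, 4} as the candidates for R4C1.

3,4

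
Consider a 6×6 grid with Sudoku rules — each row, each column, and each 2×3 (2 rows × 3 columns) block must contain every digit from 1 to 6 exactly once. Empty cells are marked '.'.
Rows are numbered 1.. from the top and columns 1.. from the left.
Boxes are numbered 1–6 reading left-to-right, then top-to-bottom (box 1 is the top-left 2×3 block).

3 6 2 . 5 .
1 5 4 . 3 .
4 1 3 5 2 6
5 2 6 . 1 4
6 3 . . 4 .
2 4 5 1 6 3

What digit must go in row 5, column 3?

Row 5 already contains {3, 4, 6}.
Column 3 already contains {2, 3, 4, 5, 6}.
Its 2×3 block (box 5) already contains {2, 3, 4, 5, 6}.
The only value from 1–6 not eliminated is 1, so row 5, column 3 = 1.

1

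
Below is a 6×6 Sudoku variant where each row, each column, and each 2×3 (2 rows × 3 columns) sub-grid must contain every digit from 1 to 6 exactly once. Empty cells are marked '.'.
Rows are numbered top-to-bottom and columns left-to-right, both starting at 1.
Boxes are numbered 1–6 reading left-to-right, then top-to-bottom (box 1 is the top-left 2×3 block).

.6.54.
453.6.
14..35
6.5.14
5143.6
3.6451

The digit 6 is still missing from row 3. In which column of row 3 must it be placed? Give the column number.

Consider where 6 can go in row 3.
R3C3 is out (column 3 already has a 6).
So the only cell in row 3 that can hold 6 is R3C4.
That is column 4.

4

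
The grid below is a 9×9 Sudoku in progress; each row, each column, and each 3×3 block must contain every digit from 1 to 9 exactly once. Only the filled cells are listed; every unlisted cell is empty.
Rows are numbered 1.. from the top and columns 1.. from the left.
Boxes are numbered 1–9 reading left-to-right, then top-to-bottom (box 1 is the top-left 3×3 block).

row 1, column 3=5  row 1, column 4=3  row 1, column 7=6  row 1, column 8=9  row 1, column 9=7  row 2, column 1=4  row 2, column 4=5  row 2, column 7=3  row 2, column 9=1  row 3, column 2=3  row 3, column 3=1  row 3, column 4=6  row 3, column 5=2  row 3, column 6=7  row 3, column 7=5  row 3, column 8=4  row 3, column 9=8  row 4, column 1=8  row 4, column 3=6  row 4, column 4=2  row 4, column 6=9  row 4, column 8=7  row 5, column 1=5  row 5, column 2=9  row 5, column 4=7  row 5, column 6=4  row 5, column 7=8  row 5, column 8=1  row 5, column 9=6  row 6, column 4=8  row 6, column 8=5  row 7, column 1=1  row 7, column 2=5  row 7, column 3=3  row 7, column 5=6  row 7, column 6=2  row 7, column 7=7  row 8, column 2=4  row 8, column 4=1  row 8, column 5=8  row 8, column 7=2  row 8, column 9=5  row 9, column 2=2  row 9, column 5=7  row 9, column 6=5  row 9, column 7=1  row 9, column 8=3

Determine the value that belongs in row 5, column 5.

Row 5 already contains {1, 4, 5, 6, 7, 8, 9}.
Column 5 already contains {2, 6, 7, 8}.
Its 3×3 block (box 5) already contains {2, 4, 7, 8, 9}.
The only value from 1–9 not eliminated is 3, so row 5, column 5 = 3.

3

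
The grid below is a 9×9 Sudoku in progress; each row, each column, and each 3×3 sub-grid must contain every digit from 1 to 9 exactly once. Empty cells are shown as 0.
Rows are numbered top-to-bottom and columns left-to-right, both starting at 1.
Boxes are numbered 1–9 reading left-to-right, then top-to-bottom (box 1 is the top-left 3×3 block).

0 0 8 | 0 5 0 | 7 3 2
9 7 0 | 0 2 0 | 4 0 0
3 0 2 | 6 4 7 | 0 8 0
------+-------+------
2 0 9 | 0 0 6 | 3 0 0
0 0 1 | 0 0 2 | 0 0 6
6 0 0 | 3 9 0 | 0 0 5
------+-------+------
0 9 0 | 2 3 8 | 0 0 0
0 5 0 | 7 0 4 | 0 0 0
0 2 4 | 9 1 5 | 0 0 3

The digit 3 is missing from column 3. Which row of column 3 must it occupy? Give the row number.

8

Consider where 3 can go in column 3.
r2c3 is out (box 1 already has a 3).
r6c3 is out (row 6 already has a 3).
r7c3 is out (row 7 already has a 3).
So the only cell in column 3 that can hold 3 is r8c3.
That is row 8.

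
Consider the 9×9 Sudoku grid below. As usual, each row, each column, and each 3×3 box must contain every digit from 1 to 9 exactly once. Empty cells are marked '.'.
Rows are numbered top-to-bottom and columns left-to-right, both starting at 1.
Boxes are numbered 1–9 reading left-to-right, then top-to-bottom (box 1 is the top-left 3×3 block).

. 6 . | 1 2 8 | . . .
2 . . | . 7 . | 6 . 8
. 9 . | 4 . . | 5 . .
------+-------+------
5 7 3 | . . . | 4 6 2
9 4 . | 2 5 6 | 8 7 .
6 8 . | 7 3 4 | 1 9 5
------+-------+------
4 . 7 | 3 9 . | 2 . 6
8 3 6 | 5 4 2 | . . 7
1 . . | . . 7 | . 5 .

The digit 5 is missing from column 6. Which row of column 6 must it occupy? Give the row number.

2

Consider where 5 can go in column 6.
r3c6 is out (row 3 already has a 5).
r4c6 is out (row 4 already has a 5).
r7c6 is out (box 8 already has a 5).
So the only cell in column 6 that can hold 5 is r2c6.
That is row 2.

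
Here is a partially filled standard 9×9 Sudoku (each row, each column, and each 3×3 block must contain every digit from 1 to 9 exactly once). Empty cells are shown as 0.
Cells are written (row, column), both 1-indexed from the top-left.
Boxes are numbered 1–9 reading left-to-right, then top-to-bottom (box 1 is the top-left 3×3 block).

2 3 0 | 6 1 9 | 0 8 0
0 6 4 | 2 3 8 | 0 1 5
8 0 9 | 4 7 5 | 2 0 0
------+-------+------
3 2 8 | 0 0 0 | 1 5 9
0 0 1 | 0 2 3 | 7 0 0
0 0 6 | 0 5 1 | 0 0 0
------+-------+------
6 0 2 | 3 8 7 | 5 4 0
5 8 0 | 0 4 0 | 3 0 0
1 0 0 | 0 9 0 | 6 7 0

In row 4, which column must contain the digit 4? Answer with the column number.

Consider where 4 can go in row 4.
(4,4) is out (column 4 already has a 4).
(4,5) is out (column 5 already has a 4).
So the only cell in row 4 that can hold 4 is (4,6).
That is column 6.

6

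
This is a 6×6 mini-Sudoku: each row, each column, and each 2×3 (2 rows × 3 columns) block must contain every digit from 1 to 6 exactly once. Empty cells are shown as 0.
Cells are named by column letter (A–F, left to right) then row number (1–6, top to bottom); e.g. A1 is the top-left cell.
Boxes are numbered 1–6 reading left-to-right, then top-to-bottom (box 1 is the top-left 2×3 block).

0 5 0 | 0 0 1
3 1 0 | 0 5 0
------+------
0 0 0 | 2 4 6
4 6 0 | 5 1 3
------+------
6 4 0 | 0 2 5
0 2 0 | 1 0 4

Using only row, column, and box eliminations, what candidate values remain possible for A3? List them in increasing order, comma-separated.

1,5

Row 3 already contains {2, 4, 6}.
Column A already contains {3, 4, 6}.
Its 2×3 block (box 3) already contains {4, 6}.
Removing those from 1–6 leaves {1, 5} as the candidates for A3.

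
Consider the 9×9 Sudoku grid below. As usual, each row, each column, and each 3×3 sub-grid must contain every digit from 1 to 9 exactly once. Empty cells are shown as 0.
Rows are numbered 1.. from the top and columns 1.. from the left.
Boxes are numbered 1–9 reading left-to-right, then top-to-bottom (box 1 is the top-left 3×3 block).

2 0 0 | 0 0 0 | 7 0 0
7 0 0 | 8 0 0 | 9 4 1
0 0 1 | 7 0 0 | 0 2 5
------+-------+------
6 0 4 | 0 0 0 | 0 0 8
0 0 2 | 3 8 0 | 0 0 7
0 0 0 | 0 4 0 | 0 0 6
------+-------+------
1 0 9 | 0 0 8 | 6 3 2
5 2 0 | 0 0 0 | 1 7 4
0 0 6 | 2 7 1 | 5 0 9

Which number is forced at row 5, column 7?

4

Row 5 already contains {2, 3, 7, 8}.
Column 7 already contains {1, 5, 6, 7, 9}.
Its 3×3 block (box 6) already contains {6, 7, 8}.
The only value from 1–9 not eliminated is 4, so row 5, column 7 = 4.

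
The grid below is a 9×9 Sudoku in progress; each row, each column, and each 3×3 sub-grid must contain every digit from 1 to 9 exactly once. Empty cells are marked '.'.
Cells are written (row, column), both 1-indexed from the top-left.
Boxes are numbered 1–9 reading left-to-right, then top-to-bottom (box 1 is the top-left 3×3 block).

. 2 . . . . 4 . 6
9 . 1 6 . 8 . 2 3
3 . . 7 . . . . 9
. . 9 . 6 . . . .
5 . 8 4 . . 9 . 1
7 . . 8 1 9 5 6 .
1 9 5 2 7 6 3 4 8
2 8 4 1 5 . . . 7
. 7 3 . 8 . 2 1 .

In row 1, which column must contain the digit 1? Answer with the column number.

Consider where 1 can go in row 1.
(1,1) is out (column 1 already has a 1).
(1,3) is out (column 3 already has a 1).
(1,4) is out (column 4 already has a 1).
(1,5) is out (column 5 already has a 1).
(1,8) is out (column 8 already has a 1).
So the only cell in row 1 that can hold 1 is (1,6).
That is column 6.

6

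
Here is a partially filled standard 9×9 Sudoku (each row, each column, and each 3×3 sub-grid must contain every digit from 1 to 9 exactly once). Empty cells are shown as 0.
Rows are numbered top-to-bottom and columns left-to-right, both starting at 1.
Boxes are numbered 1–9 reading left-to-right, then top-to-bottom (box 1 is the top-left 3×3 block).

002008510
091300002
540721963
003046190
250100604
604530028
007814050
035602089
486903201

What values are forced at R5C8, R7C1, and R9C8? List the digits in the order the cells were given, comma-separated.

For R5C8:
  Consider where 3 can go in box 6.
  R4C9 is out (row 4 already has a 3).
  R6C7 is out (row 6 already has a 3).
  So the only cell in box 6 that can hold 3 is R5C8.
  So R5C8 = 3.
For R7C1:
  Row 7 already contains {1, 4, 5, 7, 8}.
  Column 1 already contains {2, 4, 5, 6}.
  Its 3×3 block (box 7) already contains {3, 4, 5, 6, 7, 8}.
  The only value from 1–9 not eliminated is 9, so R7C1 = 9.
For R9C8:
  Row 9 already contains {1, 2, 3, 4, 6, 8, 9}.
  Column 8 already contains {1, 2, 5, 6, 8, 9}.
  Its 3×3 block (box 9) already contains {1, 2, 5, 8, 9}.
  The only value from 1–9 not eliminated is 7, so R9C8 = 7.

3,9,7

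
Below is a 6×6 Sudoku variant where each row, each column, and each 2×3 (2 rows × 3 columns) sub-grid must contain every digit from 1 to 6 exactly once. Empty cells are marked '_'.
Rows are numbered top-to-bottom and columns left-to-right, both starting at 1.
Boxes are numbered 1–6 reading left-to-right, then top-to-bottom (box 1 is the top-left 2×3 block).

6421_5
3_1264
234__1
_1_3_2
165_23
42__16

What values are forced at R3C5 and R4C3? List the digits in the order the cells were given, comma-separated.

For R3C5:
  Row 3 already contains {1, 2, 3, 4}.
  Column 5 already contains {1, 2, 6}.
  Its 2×3 block (box 4) already contains {1, 2, 3}.
  The only value from 1–6 not eliminated is 5, so R3C5 = 5.
For R4C3:
  Row 4 already contains {1, 2, 3}.
  Column 3 already contains {1, 2, 4, 5}.
  Its 2×3 block (box 3) already contains {1, 2, 3, 4}.
  The only value from 1–6 not eliminated is 6, so R4C3 = 6.

5,6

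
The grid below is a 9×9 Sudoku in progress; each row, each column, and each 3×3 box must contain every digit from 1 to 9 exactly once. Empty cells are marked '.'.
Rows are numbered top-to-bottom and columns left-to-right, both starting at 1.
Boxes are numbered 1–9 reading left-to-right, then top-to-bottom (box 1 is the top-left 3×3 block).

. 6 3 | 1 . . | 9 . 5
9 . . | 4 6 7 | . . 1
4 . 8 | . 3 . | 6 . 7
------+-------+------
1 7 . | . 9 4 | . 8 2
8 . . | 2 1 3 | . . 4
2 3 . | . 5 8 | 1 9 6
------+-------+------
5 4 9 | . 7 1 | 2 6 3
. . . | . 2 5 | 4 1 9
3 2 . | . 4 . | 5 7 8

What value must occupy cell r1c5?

8

Row 1 already contains {1, 3, 5, 6, 9}.
Column 5 already contains {1, 2, 3, 4, 5, 6, 7, 9}.
Its 3×3 block (box 2) already contains {1, 3, 4, 6, 7}.
The only value from 1–9 not eliminated is 8, so r1c5 = 8.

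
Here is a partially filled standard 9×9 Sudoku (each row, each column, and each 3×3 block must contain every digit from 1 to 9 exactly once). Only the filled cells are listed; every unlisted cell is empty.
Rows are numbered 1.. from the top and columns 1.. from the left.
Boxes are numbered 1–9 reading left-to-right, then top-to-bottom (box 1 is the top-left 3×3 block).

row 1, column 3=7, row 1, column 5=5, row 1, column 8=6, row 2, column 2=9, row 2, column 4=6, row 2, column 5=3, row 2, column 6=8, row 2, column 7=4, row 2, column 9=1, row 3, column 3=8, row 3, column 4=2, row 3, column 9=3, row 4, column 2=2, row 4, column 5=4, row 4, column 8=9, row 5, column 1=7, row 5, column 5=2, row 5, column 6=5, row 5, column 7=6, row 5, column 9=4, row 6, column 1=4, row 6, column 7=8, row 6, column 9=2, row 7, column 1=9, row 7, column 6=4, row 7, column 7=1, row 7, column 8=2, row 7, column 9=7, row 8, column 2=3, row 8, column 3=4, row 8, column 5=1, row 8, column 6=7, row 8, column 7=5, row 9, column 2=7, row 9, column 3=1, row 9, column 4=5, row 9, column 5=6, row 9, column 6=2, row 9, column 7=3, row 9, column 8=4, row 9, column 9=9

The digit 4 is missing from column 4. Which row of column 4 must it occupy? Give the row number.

Consider where 4 can go in column 4.
row 4, column 4 is out (row 4 already has a 4).
row 5, column 4 is out (row 5 already has a 4).
row 6, column 4 is out (row 6 already has a 4).
row 7, column 4 is out (row 7 already has a 4).
row 8, column 4 is out (row 8 already has a 4).
So the only cell in column 4 that can hold 4 is row 1, column 4.
That is row 1.

1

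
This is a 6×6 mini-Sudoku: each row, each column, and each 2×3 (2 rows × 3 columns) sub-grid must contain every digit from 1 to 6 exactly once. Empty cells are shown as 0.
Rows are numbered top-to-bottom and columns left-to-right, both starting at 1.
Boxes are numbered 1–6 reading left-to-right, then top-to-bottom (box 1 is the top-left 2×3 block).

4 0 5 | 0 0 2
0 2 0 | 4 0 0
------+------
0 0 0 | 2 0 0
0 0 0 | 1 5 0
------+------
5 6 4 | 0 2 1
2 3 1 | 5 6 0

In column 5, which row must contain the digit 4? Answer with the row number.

3

Consider where 4 can go in column 5.
R1C5 is out (row 1 already has a 4).
R2C5 is out (row 2 already has a 4).
So the only cell in column 5 that can hold 4 is R3C5.
That is row 3.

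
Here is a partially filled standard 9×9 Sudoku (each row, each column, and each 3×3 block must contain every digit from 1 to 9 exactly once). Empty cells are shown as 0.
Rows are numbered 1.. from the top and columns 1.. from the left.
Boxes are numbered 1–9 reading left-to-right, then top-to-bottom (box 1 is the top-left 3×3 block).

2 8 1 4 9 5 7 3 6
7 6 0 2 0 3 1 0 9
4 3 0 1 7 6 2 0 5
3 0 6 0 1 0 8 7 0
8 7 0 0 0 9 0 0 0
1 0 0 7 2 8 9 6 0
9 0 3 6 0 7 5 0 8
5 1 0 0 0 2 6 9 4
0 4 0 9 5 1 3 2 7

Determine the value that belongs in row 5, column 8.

Cell row 5, column 8 itself could take any of {1, 4, 5} by direct elimination.
Consider where 5 can go in box 6.
row 4, column 9 is out (column 9 already has a 5).
row 5, column 7 is out (column 7 already has a 5).
row 5, column 9 is out (column 9 already has a 5).
row 6, column 9 is out (column 9 already has a 5).
So the only cell in box 6 that can hold 5 is row 5, column 8.
Therefore row 5, column 8 = 5.

5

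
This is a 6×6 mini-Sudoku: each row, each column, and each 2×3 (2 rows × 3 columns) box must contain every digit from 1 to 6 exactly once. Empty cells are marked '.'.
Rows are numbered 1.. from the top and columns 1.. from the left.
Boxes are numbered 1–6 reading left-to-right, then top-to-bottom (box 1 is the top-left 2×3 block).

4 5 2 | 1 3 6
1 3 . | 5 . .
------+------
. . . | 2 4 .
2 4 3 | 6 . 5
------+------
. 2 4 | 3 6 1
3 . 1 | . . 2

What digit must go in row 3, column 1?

6

Cell row 3, column 1 itself could take any of {5, 6} by direct elimination.
Consider where 6 can go in column 1.
row 5, column 1 is out (row 5 already has a 6).
So the only cell in column 1 that can hold 6 is row 3, column 1.
Therefore row 3, column 1 = 6.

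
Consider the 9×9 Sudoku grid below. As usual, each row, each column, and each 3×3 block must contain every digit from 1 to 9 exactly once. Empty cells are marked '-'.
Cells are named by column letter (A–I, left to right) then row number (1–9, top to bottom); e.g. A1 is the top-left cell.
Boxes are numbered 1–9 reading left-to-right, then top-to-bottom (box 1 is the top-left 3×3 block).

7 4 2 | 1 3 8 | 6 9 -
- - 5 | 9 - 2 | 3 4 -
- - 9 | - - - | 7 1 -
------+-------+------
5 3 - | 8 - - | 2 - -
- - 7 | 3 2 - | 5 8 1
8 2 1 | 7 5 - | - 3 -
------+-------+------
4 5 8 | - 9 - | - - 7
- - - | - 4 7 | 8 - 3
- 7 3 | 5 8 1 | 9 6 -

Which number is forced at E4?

Cell E4 itself could take any of {1, 6} by direct elimination.
Consider where 1 can go in box 5.
F4 is out (column F already has a 1).
F5 is out (row 5 already has a 1).
F6 is out (row 6 already has a 1).
So the only cell in box 5 that can hold 1 is E4.
Therefore E4 = 1.

1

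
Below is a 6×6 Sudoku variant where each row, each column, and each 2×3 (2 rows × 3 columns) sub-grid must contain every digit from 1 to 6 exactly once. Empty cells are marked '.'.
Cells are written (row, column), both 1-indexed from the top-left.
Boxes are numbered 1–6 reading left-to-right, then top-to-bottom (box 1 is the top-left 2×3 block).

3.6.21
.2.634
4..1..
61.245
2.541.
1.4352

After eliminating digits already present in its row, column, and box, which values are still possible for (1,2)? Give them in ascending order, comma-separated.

Row 1 already contains {1, 2, 3, 6}.
Column 2 already contains {1, 2}.
Its 2×3 block (box 1) already contains {2, 3, 6}.
Removing those from 1–6 leaves {4, 5} as the candidates for (1,2).

4,5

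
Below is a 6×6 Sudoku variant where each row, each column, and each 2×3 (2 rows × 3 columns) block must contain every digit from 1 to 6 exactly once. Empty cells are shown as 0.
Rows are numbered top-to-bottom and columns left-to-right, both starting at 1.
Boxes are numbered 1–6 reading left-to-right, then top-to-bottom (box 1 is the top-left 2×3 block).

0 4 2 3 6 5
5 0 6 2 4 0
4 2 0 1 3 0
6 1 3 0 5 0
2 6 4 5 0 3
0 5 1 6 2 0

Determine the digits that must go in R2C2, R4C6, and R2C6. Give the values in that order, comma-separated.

For R2C2:
  Row 2 already contains {2, 4, 5, 6}.
  Column 2 already contains {1, 2, 4, 5, 6}.
  Its 2×3 block (box 1) already contains {2, 4, 5, 6}.
  The only value from 1–6 not eliminated is 3, so R2C2 = 3.
For R4C6:
  Consider where 2 can go in box 4.
  R3C6 is out (row 3 already has a 2).
  R4C4 is out (column 4 already has a 2).
  So the only cell in box 4 that can hold 2 is R4C6.
  So R4C6 = 2.
For R2C6:
  Row 2 already contains {2, 4, 5, 6}.
  Column 6 already contains {3, 5}.
  Its 2×3 block (box 2) already contains {2, 3, 4, 5, 6}.
  The only value from 1–6 not eliminated is 1, so R2C6 = 1.

3,2,1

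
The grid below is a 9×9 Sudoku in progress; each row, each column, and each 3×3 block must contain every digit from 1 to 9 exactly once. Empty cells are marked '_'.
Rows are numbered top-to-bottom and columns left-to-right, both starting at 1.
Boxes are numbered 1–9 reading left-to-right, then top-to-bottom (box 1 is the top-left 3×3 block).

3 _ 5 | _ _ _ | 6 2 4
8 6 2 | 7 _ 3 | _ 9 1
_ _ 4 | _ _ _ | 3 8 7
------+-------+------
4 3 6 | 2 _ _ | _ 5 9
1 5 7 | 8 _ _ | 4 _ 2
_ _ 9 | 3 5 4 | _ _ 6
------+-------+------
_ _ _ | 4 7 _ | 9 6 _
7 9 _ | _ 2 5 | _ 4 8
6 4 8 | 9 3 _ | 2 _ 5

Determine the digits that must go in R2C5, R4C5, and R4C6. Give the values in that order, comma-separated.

4,1,7

For R2C5:
  Row 2 already contains {1, 2, 3, 6, 7, 8, 9}.
  Column 5 already contains {2, 3, 5, 7}.
  Its 3×3 block (box 2) already contains {3, 7}.
  The only value from 1–9 not eliminated is 4, so R2C5 = 4.
For R4C5:
  Row 4 already contains {2, 3, 4, 5, 6, 9}.
  Column 5 already contains {2, 3, 5, 7}.
  Its 3×3 block (box 5) already contains {2, 3, 4, 5, 8}.
  The only value from 1–9 not eliminated is 1, so R4C5 = 1.
For R4C6:
  Consider where 7 can go in box 5.
  R4C5 is out (column 5 already has a 7).
  R5C5 is out (row 5 already has a 7).
  R5C6 is out (row 5 already has a 7).
  So the only cell in box 5 that can hold 7 is R4C6.
  So R4C6 = 7.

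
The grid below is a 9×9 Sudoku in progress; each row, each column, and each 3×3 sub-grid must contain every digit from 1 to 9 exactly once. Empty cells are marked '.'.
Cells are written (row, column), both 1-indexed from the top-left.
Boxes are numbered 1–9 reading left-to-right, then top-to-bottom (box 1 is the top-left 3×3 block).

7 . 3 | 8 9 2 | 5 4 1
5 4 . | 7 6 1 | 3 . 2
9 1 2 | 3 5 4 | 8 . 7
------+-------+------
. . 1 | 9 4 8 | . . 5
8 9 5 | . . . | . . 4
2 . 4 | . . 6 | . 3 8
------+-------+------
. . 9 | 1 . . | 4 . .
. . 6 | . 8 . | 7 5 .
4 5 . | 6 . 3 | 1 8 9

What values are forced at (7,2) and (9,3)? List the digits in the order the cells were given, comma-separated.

For (7,2):
  Consider where 8 can go in column 2.
  (1,2) is out (row 1 already has a 8).
  (4,2) is out (row 4 already has a 8).
  (6,2) is out (row 6 already has a 8).
  (8,2) is out (row 8 already has a 8).
  So the only cell in column 2 that can hold 8 is (7,2).
  So (7,2) = 8.
For (9,3):
  Row 9 already contains {1, 3, 4, 5, 6, 8, 9}.
  Column 3 already contains {1, 2, 3, 4, 5, 6, 9}.
  Its 3×3 block (box 7) already contains {4, 5, 6, 9}.
  The only value from 1–9 not eliminated is 7, so (9,3) = 7.

8,7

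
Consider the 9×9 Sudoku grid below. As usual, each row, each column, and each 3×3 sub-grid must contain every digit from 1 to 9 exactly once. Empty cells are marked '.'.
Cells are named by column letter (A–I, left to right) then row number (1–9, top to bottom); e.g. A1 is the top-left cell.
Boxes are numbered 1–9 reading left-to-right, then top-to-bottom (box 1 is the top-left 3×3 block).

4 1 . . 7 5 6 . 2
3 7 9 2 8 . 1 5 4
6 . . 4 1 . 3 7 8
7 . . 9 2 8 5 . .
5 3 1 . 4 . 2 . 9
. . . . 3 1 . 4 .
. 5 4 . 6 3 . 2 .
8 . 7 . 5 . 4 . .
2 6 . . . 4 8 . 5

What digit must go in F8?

2

Cell F8 itself could take any of {2, 9} by direct elimination.
Consider where 2 can go in box 8.
D7 is out (row 7 already has a 2).
D8 is out (column D already has a 2).
D9 is out (row 9 already has a 2).
E9 is out (row 9 already has a 2).
So the only cell in box 8 that can hold 2 is F8.
Therefore F8 = 2.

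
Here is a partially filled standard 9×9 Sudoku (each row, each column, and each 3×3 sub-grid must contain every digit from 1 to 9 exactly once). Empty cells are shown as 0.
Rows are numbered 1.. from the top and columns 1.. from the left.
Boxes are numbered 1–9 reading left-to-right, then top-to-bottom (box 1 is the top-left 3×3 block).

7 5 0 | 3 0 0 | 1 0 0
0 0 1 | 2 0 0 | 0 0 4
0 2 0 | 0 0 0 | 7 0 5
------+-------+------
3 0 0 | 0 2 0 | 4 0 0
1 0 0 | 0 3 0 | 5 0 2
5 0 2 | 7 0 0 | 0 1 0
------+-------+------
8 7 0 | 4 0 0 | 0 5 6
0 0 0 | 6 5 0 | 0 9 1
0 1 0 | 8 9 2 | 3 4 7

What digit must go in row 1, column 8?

Cell row 1, column 8 itself could take any of {2, 6, 8} by direct elimination.
Consider where 2 can go in column 8.
row 2, column 8 is out (row 2 already has a 2).
row 3, column 8 is out (row 3 already has a 2).
row 4, column 8 is out (row 4 already has a 2).
row 5, column 8 is out (row 5 already has a 2).
So the only cell in column 8 that can hold 2 is row 1, column 8.
Therefore row 1, column 8 = 2.

2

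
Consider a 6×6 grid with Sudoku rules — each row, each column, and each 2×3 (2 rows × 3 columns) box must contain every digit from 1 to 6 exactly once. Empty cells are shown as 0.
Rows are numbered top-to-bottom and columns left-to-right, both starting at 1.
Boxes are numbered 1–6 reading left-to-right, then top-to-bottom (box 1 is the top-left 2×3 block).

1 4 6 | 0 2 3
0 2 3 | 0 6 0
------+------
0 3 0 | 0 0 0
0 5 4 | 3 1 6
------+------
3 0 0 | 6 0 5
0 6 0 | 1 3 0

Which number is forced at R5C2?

Row 5 already contains {3, 5, 6}.
Column 2 already contains {2, 3, 4, 5, 6}.
Its 2×3 block (box 5) already contains {3, 6}.
The only value from 1–6 not eliminated is 1, so R5C2 = 1.

1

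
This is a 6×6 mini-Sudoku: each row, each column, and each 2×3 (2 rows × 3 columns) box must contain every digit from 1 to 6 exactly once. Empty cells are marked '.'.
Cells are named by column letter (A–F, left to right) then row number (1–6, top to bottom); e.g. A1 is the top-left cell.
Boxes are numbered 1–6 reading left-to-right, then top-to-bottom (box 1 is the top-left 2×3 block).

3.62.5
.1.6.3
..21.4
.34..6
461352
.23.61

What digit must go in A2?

Cell A2 itself could take any of {2, 5} by direct elimination.
Consider where 2 can go in box 1.
B1 is out (row 1 already has a 2).
C2 is out (column C already has a 2).
So the only cell in box 1 that can hold 2 is A2.
Therefore A2 = 2.

2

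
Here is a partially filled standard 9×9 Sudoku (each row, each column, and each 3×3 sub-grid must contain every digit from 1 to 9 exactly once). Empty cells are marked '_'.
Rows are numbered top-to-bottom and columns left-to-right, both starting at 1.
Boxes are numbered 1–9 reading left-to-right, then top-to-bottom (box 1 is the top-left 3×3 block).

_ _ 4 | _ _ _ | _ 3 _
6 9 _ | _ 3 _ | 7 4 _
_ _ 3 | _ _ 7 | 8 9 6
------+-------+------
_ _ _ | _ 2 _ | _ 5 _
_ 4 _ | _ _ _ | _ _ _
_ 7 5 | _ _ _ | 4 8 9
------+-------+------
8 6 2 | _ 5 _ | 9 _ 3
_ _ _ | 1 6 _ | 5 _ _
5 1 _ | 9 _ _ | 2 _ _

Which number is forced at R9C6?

Cell R9C6 itself could take any of {3, 4, 8} by direct elimination.
Consider where 3 can go in row 9.
R9C3 is out (column 3 already has a 3).
R9C5 is out (column 5 already has a 3).
R9C8 is out (column 8 already has a 3).
R9C9 is out (column 9 already has a 3).
So the only cell in row 9 that can hold 3 is R9C6.
Therefore R9C6 = 3.

3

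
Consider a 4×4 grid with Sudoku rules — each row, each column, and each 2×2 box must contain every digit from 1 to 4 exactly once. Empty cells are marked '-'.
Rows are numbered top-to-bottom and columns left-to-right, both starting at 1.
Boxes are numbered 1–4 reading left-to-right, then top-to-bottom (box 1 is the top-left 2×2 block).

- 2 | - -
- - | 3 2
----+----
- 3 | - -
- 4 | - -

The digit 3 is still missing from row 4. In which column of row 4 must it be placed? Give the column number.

Consider where 3 can go in row 4.
r4c1 is out (box 3 already has a 3).
r4c3 is out (column 3 already has a 3).
So the only cell in row 4 that can hold 3 is r4c4.
That is column 4.

4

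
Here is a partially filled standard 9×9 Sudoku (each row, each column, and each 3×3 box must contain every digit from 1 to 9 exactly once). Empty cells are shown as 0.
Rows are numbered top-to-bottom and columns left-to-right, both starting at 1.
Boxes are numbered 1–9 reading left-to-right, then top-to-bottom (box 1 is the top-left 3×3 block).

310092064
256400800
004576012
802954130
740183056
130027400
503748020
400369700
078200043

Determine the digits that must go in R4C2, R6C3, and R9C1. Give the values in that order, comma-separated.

6,5,6

For R4C2:
  Row 4 already contains {1, 2, 3, 4, 5, 8, 9}.
  Column 2 already contains {1, 3, 4, 5, 7}.
  Its 3×3 block (box 4) already contains {1, 2, 3, 4, 7, 8}.
  The only value from 1–9 not eliminated is 6, so R4C2 = 6.
For R6C3:
  Consider where 5 can go in column 3.
  R1C3 is out (box 1 already has a 5).
  R5C3 is out (row 5 already has a 5).
  R8C3 is out (box 7 already has a 5).
  So the only cell in column 3 that can hold 5 is R6C3.
  So R6C3 = 5.
For R9C1:
  Consider where 6 can go in column 1.
  R3C1 is out (row 3 already has a 6).
  So the only cell in column 1 that can hold 6 is R9C1.
  So R9C1 = 6.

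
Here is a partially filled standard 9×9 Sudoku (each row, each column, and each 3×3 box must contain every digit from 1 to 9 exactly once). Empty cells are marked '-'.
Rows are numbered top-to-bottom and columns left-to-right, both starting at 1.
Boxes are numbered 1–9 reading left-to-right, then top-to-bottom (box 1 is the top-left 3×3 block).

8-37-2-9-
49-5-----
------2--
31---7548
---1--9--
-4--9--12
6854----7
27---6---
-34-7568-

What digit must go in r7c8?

Cell r7c8 itself could take any of {2, 3} by direct elimination.
Consider where 2 can go in column 8.
r2c8 is out (box 3 already has a 2).
r3c8 is out (row 3 already has a 2).
r5c8 is out (box 6 already has a 2).
r8c8 is out (row 8 already has a 2).
So the only cell in column 8 that can hold 2 is r7c8.
Therefore r7c8 = 2.

2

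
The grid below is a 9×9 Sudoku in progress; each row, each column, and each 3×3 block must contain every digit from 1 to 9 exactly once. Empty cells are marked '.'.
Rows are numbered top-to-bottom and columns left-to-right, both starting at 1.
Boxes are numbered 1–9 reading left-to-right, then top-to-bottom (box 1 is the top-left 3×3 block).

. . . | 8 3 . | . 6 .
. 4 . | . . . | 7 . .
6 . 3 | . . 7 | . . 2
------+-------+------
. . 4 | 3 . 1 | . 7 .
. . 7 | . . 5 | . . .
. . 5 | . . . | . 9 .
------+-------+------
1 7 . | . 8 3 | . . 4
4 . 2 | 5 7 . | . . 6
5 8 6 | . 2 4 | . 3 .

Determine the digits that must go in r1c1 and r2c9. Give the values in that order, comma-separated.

For r1c1:
  Consider where 7 can go in row 1.
  r1c2 is out (column 2 already has a 7).
  r1c3 is out (column 3 already has a 7).
  r1c6 is out (column 6 already has a 7).
  r1c7 is out (column 7 already has a 7).
  r1c9 is out (box 3 already has a 7).
  So the only cell in row 1 that can hold 7 is r1c1.
  So r1c1 = 7.
For r2c9:
  Consider where 3 can go in row 2.
  r2c1 is out (box 1 already has a 3). r2c3 is out (column 3 already has a 3). r2c4 is out (column 4 already has a 3). r2c5 is out (column 5 already has a 3). The remaining empty cells in row 2 are similarly blocked.
  So the only cell in row 2 that can hold 3 is r2c9.
  So r2c9 = 3.

7,3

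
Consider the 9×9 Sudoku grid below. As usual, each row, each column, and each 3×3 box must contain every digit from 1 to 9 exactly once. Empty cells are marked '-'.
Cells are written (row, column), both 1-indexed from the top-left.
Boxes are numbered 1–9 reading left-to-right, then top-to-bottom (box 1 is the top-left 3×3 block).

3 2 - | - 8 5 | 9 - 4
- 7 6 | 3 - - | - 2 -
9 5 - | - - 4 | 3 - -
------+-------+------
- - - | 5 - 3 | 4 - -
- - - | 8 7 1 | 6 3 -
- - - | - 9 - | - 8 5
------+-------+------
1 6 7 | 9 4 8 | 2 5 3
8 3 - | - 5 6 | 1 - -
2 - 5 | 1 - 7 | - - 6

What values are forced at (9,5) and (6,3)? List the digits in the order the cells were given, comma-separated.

For (9,5):
  Row 9 already contains {1, 2, 5, 6, 7}.
  Column 5 already contains {4, 5, 7, 8, 9}.
  Its 3×3 block (box 8) already contains {1, 4, 5, 6, 7, 8, 9}.
  The only value from 1–9 not eliminated is 3, so (9,5) = 3.
For (6,3):
  Consider where 3 can go in row 6.
  (6,1) is out (column 1 already has a 3).
  (6,2) is out (column 2 already has a 3).
  (6,4) is out (column 4 already has a 3).
  (6,6) is out (column 6 already has a 3).
  (6,7) is out (column 7 already has a 3).
  So the only cell in row 6 that can hold 3 is (6,3).
  So (6,3) = 3.

3,3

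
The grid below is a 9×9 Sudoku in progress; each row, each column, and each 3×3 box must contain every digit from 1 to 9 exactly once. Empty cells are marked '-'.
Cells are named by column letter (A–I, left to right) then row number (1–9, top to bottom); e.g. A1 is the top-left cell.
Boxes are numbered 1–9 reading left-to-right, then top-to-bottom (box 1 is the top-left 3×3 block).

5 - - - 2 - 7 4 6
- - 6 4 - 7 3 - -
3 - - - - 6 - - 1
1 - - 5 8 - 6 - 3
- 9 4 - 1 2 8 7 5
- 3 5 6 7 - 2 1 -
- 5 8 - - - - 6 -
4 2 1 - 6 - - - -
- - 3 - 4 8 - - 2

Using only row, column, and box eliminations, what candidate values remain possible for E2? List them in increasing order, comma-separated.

5,9

Row 2 already contains {3, 4, 6, 7}.
Column E already contains {1, 2, 4, 6, 7, 8}.
Its 3×3 block (box 2) already contains {2, 4, 6, 7}.
Removing those from 1–9 leaves {5, 9} as the candidates for E2.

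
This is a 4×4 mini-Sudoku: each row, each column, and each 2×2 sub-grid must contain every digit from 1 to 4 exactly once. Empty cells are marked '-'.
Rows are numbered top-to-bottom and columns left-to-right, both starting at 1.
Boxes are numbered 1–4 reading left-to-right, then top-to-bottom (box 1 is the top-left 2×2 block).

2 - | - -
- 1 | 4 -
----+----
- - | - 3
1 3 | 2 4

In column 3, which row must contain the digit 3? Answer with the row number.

1

Consider where 3 can go in column 3.
R3C3 is out (row 3 already has a 3).
So the only cell in column 3 that can hold 3 is R1C3.
That is row 1.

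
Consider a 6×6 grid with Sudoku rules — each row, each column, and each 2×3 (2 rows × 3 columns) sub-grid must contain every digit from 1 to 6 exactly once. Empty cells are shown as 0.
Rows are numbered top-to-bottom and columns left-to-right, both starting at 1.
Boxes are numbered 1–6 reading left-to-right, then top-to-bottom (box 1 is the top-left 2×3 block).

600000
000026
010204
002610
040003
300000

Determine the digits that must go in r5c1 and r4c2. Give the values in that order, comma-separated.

For r5c1:
  Consider where 2 can go in row 5.
  r5c3 is out (column 3 already has a 2).
  r5c4 is out (column 4 already has a 2).
  r5c5 is out (column 5 already has a 2).
  So the only cell in row 5 that can hold 2 is r5c1.
  So r5c1 = 2.
For r4c2:
  Consider where 3 can go in row 4.
  r4c1 is out (column 1 already has a 3).
  r4c6 is out (column 6 already has a 3).
  So the only cell in row 4 that can hold 3 is r4c2.
  So r4c2 = 3.

2,3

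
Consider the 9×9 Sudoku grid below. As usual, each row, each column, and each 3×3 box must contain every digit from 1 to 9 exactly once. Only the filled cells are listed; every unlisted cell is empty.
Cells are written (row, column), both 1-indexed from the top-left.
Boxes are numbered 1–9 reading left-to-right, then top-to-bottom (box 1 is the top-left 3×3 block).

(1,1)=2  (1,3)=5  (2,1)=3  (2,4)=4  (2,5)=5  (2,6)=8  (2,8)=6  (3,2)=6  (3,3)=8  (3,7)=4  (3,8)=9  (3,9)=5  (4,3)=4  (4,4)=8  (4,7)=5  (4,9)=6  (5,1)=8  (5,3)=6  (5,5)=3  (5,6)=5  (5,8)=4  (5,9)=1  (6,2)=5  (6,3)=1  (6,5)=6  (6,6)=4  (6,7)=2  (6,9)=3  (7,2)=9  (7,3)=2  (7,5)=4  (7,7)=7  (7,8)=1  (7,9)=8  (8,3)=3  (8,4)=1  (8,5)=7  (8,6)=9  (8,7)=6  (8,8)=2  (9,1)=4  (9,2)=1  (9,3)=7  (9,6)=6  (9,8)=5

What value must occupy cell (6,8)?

8

Cell (6,8) itself could take any of {7, 8} by direct elimination.
Consider where 8 can go in box 6.
(4,8) is out (row 4 already has a 8).
(5,7) is out (row 5 already has a 8).
So the only cell in box 6 that can hold 8 is (6,8).
Therefore (6,8) = 8.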